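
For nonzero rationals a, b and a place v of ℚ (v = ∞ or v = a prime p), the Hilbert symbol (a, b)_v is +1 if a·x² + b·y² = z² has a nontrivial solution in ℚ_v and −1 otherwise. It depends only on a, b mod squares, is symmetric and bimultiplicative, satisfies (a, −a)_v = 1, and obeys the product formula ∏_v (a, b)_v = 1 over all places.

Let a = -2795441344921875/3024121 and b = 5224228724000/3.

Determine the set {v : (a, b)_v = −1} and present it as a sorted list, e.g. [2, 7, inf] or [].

[2, 3, 5, 17]

(a, b) ≡ (-3, 6630) mod (ℚ^×)²; places V = {2, 3, 5, 11, 13, 17, 37, 47, ∞}.
(a,b)_37: α=-2, u≡1; β=0, v≡36 (mod 37); (1|37)=+1, (36|37)=+1; sign (−1)^0·+1^0·+1^-2 = +1.
(a,b)_2: α=0, β=5; u≡5, v≡3 (mod 8); ε(u)ε(v)=0·1, αω(v)=0·1, βω(u)=5·1; sum ≡ 1  ⇒  -1.
(a,b)_13: α=4, u≡10; β=3, v≡1 (mod 13); (10|13)=+1, (1|13)=+1; sign (−1)^0·+1^3·+1^4 = +1.
(a,b)_5: α=8, u≡2; β=3, v≡4 (mod 5); (2|5)=-1, (4|5)=+1; sign (−1)^0·-1^3·+1^8 = -1.
(a,b)_47: α=-2, u≡26; β=0, v≡36 (mod 47); (26|47)=-1, (36|47)=+1; sign (−1)^0·-1^0·+1^-2 = +1.
(a,b)_17: α=4, u≡11; β=3, v≡2 (mod 17); (11|17)=-1, (2|17)=+1; sign (−1)^0·-1^3·+1^4 = -1.
(a,b)_∞: sgn(-3)=−, sgn(6630)=+, so +1.
(a,b)_11: α=0, u≡10; β=2, v≡6 (mod 11); (10|11)=-1, (6|11)=-1; sign (−1)^0·-1^2·-1^0 = +1.
(a,b)_3: α=1, u≡2; β=-1, v≡2 (mod 3); (2|3)=-1, (2|3)=-1; sign (−1)^1·-1^-1·-1^1 = -1.
(-3, 6630 / ℚ) ramifies at {2, 3, 5, 17}: a division algebra.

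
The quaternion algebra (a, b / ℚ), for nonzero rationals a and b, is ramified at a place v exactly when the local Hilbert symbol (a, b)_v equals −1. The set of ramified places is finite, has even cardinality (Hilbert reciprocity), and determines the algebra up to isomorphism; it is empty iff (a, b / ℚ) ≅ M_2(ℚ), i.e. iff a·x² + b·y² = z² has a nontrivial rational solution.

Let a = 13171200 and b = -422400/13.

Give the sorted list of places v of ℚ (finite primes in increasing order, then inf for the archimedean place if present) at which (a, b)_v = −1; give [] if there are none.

Mod squares: a ≡ 42, b ≡ -858. Check v ∈ {∞, 2, 3, 5, 7, 11, 13}.
v=13: a=13^0·(≡3), b=13^-1·(≡9) mod 13; (3|13)=+1, (9|13)=+1; (−1)^{0·-1·6}·(+1)^-1·(+1)^0 = +1.
v=3: a=3^1·(≡2), b=3^1·(≡2) mod 3; (2|3)=-1, (2|3)=-1; (−1)^{1·1·1}·(-1)^1·(-1)^1 = -1.
v=∞: 42 > 0 and -858 < 0  ⇒  (a,b)_∞ = +1.
v=2: v_2(a)=9, v_2(b)=9; units ≡ 5, 3 (mod 8); ε·ε+αω+βω = 0·1+9·1+9·1 ≡ 0  ⇒  (a,b)_2 = +1.
v=5: a=5^2·(≡3), b=5^2·(≡3) mod 5; (3|5)=-1, (3|5)=-1; (−1)^{2·2·2}·(-1)^2·(-1)^2 = +1.
v=11: a=11^0·(≡9), b=11^1·(≡6) mod 11; (9|11)=+1, (6|11)=-1; (−1)^{0·1·5}·(+1)^1·(-1)^0 = +1.
v=7: a=7^3·(≡5), b=7^0·(≡6) mod 7; (5|7)=-1, (6|7)=-1; (−1)^{3·0·3}·(-1)^0·(-1)^3 = -1.
|Ram(42, -858)| = 2, even; anisotropic at {3, 7}.

[3, 7]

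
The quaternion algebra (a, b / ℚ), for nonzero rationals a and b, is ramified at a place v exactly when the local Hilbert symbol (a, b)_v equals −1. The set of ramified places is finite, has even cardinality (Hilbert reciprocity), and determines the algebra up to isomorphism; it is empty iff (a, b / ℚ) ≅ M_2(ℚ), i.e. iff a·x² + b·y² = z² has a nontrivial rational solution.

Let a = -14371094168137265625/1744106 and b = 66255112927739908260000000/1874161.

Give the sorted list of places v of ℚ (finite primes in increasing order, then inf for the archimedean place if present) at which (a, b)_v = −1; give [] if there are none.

Mod squares: a ≡ -32890, b ≡ 4785. Check v ∈ {∞, 2, 3, 5, 7, 11, 13, 23, 29, 37}.
v=37: a=37^-2·(≡11), b=37^-4·(≡11) mod 37; (11|37)=+1, (11|37)=+1; (−1)^{-2·-4·18}·(+1)^-4·(+1)^-2 = +1.
v=11: a=11^5·(≡7), b=11^5·(≡8) mod 11; (7|11)=-1, (8|11)=-1; (−1)^{5·5·5}·(-1)^5·(-1)^5 = -1.
v=2: v_2(a)=-1, v_2(b)=8; units ≡ 3, 1 (mod 8); ε·ε+αω+βω = 1·0+-1·0+8·1 ≡ 0  ⇒  (a,b)_2 = +1.
v=7: a=7^-2·(≡3), b=7^0·(≡2) mod 7; (3|7)=-1, (2|7)=+1; (−1)^{-2·0·3}·(-1)^0·(+1)^-2 = +1.
v=5: a=5^7·(≡3), b=5^7·(≡3) mod 5; (3|5)=-1, (3|5)=-1; (−1)^{7·7·2}·(-1)^7·(-1)^7 = +1.
v=13: a=13^-1·(≡6), b=13^0·(≡12) mod 13; (6|13)=-1, (12|13)=+1; (−1)^{-1·0·6}·(-1)^0·(+1)^-1 = +1.
v=29: a=29^2·(≡6), b=29^3·(≡25) mod 29; (6|29)=+1, (25|29)=+1; (−1)^{2·3·14}·(+1)^3·(+1)^2 = +1.
v=23: a=23^1·(≡11), b=23^2·(≡4) mod 23; (11|23)=-1, (4|23)=+1; (−1)^{1·2·11}·(-1)^2·(+1)^1 = +1.
v=∞: -32890 < 0 and 4785 > 0  ⇒  (a,b)_∞ = +1.
v=3: a=3^10·(≡2), b=3^13·(≡2) mod 3; (2|3)=-1, (2|3)=-1; (−1)^{10·13·1}·(-1)^13·(-1)^10 = -1.
(-32890, 4785 / ℚ) ramifies at {3, 11}: a division algebra.

[3, 11]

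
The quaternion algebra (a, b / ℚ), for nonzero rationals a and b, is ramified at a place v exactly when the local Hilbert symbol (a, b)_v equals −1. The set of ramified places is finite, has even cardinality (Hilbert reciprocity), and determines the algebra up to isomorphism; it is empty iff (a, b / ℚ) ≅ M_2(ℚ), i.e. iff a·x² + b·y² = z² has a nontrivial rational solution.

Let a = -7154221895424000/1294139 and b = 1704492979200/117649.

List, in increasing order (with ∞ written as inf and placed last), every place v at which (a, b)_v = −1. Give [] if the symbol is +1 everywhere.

Mod squares: a ≡ -144210, b ≡ 253. Check v ∈ {∞, 2, 3, 5, 7, 11, 19, 23}.
v=19: a=19^3·(≡8), b=19^2·(≡9) mod 19; (8|19)=-1, (9|19)=+1; (−1)^{3·2·9}·(-1)^2·(+1)^3 = +1.
v=3: a=3^11·(≡2), b=3^6·(≡1) mod 3; (2|3)=-1, (1|3)=+1; (−1)^{11·6·1}·(-1)^6·(+1)^11 = +1.
v=∞: -144210 < 0 and 253 > 0  ⇒  (a,b)_∞ = +1.
v=7: a=7^-6·(≡4), b=7^-6·(≡4) mod 7; (4|7)=+1, (4|7)=+1; (−1)^{-6·-6·3}·(+1)^-6·(+1)^-6 = +1.
v=5: a=5^3·(≡2), b=5^2·(≡2) mod 5; (2|5)=-1, (2|5)=-1; (−1)^{3·2·2}·(-1)^2·(-1)^3 = -1.
v=2: v_2(a)=11, v_2(b)=10; units ≡ 7, 5 (mod 8); ε·ε+αω+βω = 1·0+11·1+10·0 ≡ 1  ⇒  (a,b)_2 = -1.
v=23: a=23^1·(≡2), b=23^1·(≡14) mod 23; (2|23)=+1, (14|23)=-1; (−1)^{1·1·11}·(+1)^1·(-1)^1 = +1.
v=11: a=11^-1·(≡8), b=11^1·(≡1) mod 11; (8|11)=-1, (1|11)=+1; (−1)^{-1·1·5}·(-1)^1·(+1)^-1 = +1.
(-144210, 253 / ℚ) ramifies at {2, 5}: a division algebra.

[2, 5]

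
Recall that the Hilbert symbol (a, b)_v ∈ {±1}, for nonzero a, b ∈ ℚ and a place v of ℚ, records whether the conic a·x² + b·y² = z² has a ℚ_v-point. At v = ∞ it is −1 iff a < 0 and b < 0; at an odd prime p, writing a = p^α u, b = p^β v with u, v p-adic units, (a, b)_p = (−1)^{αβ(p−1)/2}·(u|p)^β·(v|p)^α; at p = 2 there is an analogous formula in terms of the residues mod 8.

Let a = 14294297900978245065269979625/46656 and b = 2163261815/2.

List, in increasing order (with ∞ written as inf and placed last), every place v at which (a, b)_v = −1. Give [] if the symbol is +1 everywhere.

Mod squares: a ≡ 515185, b ≡ 41470. Check v ∈ {∞, 2, 3, 5, 7, 11, 13, 17, 19, 29}.
v=13: a=13^2·(≡6), b=13^1·(≡5) mod 13; (6|13)=-1, (5|13)=-1; (−1)^{2·1·6}·(-1)^1·(-1)^2 = -1.
v=11: a=11^5·(≡10), b=11^1·(≡10) mod 11; (10|11)=-1, (10|11)=-1; (−1)^{5·1·5}·(-1)^1·(-1)^5 = -1.
v=2: v_2(a)=-6, v_2(b)=-1; units ≡ 1, 7 (mod 8); ε·ε+αω+βω = 0·1+-6·0+-1·0 ≡ 0  ⇒  (a,b)_2 = +1.
v=19: a=19^5·(≡8), b=19^2·(≡12) mod 19; (8|19)=-1, (12|19)=-1; (−1)^{5·2·9}·(-1)^2·(-1)^5 = -1.
v=∞: 515185 > 0 and 41470 > 0  ⇒  (a,b)_∞ = +1.
v=29: a=29^3·(≡2), b=29^1·(≡7) mod 29; (2|29)=-1, (7|29)=+1; (−1)^{3·1·14}·(-1)^1·(+1)^3 = -1.
v=17: a=17^5·(≡10), b=17^2·(≡7) mod 17; (10|17)=-1, (7|17)=-1; (−1)^{5·2·8}·(-1)^2·(-1)^5 = -1.
v=7: a=7^2·(≡5), b=7^0·(≡4) mod 7; (5|7)=-1, (4|7)=+1; (−1)^{2·0·3}·(-1)^0·(+1)^2 = +1.
v=3: a=3^-6·(≡1), b=3^0·(≡1) mod 3; (1|3)=+1, (1|3)=+1; (−1)^{-6·0·1}·(+1)^0·(+1)^-6 = +1.
v=5: a=5^3·(≡2), b=5^1·(≡4) mod 5; (2|5)=-1, (4|5)=+1; (−1)^{3·1·2}·(-1)^1·(+1)^3 = -1.
(515185, 41470 / ℚ) ramifies at {5, 11, 13, 17, 19, 29}: a division algebra.

[5, 11, 13, 17, 19, 29]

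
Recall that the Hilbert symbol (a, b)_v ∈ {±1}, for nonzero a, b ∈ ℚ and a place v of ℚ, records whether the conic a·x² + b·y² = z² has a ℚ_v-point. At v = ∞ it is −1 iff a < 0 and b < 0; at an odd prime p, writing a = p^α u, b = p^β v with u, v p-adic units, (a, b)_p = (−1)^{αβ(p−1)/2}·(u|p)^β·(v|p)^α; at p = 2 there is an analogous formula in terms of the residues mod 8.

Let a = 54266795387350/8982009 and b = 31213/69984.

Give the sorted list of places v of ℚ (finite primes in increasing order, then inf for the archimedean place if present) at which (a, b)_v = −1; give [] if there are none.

[17, 19]

Mod squares: a ≡ 646, b ≡ 78. Check v ∈ {∞, 2, 3, 5, 7, 13, 17, 19, 37}.
v=∞: 646 > 0 and 78 > 0  ⇒  (a,b)_∞ = +1.
v=5: a=5^2·(≡1), b=5^0·(≡2) mod 5; (1|5)=+1, (2|5)=-1; (−1)^{2·0·2}·(+1)^0·(-1)^2 = +1.
v=13: a=13^4·(≡10), b=13^1·(≡7) mod 13; (10|13)=+1, (7|13)=-1; (−1)^{4·1·6}·(+1)^1·(-1)^4 = +1.
v=3: a=3^-8·(≡1), b=3^-7·(≡2) mod 3; (1|3)=+1, (2|3)=-1; (−1)^{-8·-7·1}·(+1)^-7·(-1)^-8 = +1.
v=19: a=19^1·(≡3), b=19^0·(≡13) mod 19; (3|19)=-1, (13|19)=-1; (−1)^{1·0·9}·(-1)^0·(-1)^1 = -1.
v=7: a=7^6·(≡1), b=7^4·(≡4) mod 7; (1|7)=+1, (4|7)=+1; (−1)^{6·4·3}·(+1)^4·(+1)^6 = +1.
v=37: a=37^-2·(≡31), b=37^0·(≡10) mod 37; (31|37)=-1, (10|37)=+1; (−1)^{-2·0·18}·(-1)^0·(+1)^-2 = +1.
v=2: v_2(a)=1, v_2(b)=-5; units ≡ 3, 7 (mod 8); ε·ε+αω+βω = 1·1+1·0+-5·1 ≡ 0  ⇒  (a,b)_2 = +1.
v=17: a=17^1·(≡2), b=17^0·(≡10) mod 17; (2|17)=+1, (10|17)=-1; (−1)^{1·0·8}·(+1)^0·(-1)^1 = -1.
|Ram(646, 78)| = 2, even; anisotropic at {17, 19}.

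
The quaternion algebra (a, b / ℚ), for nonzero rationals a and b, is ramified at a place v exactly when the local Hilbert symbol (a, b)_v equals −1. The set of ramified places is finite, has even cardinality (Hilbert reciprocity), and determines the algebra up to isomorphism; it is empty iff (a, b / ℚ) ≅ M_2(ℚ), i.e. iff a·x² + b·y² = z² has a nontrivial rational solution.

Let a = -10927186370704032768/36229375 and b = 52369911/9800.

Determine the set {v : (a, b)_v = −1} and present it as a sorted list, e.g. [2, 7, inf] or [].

Mod squares: a ≡ -307951, b ≡ 13838. Check v ∈ {∞, 2, 3, 5, 7, 11, 13, 17, 29, 37, 41}.
v=7: a=7^-3·(≡2), b=7^-2·(≡5) mod 7; (2|7)=+1, (5|7)=-1; (−1)^{-3·-2·3}·(+1)^-2·(-1)^-3 = -1.
v=17: a=17^2·(≡9), b=17^1·(≡8) mod 17; (9|17)=+1, (8|17)=+1; (−1)^{2·1·8}·(+1)^1·(+1)^2 = +1.
v=37: a=37^3·(≡18), b=37^1·(≡36) mod 37; (18|37)=-1, (36|37)=+1; (−1)^{3·1·18}·(-1)^1·(+1)^3 = -1.
v=∞: -307951 < 0 and 13838 > 0  ⇒  (a,b)_∞ = +1.
v=11: a=11^0·(≡4), b=11^1·(≡9) mod 11; (4|11)=+1, (9|11)=+1; (−1)^{0·1·5}·(+1)^1·(+1)^0 = +1.
v=2: v_2(a)=10, v_2(b)=-3; units ≡ 1, 7 (mod 8); ε·ε+αω+βω = 0·1+10·0+-3·0 ≡ 0  ⇒  (a,b)_2 = +1.
v=5: a=5^-4·(≡1), b=5^-2·(≡3) mod 5; (1|5)=+1, (3|5)=-1; (−1)^{-4·-2·2}·(+1)^-2·(-1)^-4 = +1.
v=3: a=3^6·(≡2), b=3^2·(≡2) mod 3; (2|3)=-1, (2|3)=-1; (−1)^{6·2·1}·(-1)^2·(-1)^6 = +1.
v=41: a=41^1·(≡39), b=41^0·(≡37) mod 41; (39|41)=+1, (37|41)=+1; (−1)^{1·0·20}·(+1)^0·(+1)^1 = +1.
v=13: a=13^-2·(≡5), b=13^0·(≡2) mod 13; (5|13)=-1, (2|13)=-1; (−1)^{-2·0·6}·(-1)^0·(-1)^-2 = +1.
v=29: a=29^3·(≡24), b=29^2·(≡25) mod 29; (24|29)=+1, (25|29)=+1; (−1)^{3·2·14}·(+1)^2·(+1)^3 = +1.
(-307951, 13838 / ℚ) ramifies at {7, 37}: a division algebra.

[7, 37]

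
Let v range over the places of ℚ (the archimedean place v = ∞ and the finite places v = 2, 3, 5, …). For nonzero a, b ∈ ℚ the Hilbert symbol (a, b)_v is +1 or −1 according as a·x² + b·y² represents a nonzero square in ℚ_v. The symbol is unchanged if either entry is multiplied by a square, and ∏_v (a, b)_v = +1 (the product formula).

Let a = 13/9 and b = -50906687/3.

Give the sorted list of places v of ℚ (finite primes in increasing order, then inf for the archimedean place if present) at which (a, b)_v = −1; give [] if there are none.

[13, 47]

Mod squares: a ≡ 13, b ≡ -903669. Check v ∈ {∞, 2, 3, 13, 17, 29, 47}.
v=17: a=17^0·(≡9), b=17^1·(≡13) mod 17; (9|17)=+1, (13|17)=+1; (−1)^{0·1·8}·(+1)^1·(+1)^0 = +1.
v=2: v_2(a)=0, v_2(b)=0; units ≡ 5, 3 (mod 8); ε·ε+αω+βω = 0·1+0·1+0·1 ≡ 0  ⇒  (a,b)_2 = +1.
v=47: a=47^0·(≡38), b=47^1·(≡45) mod 47; (38|47)=-1, (45|47)=-1; (−1)^{0·1·23}·(-1)^1·(-1)^0 = -1.
v=13: a=13^1·(≡3), b=13^3·(≡7) mod 13; (3|13)=+1, (7|13)=-1; (−1)^{1·3·6}·(+1)^3·(-1)^1 = -1.
v=3: a=3^-2·(≡1), b=3^-1·(≡1) mod 3; (1|3)=+1, (1|3)=+1; (−1)^{-2·-1·1}·(+1)^-1·(+1)^-2 = +1.
v=29: a=29^0·(≡24), b=29^1·(≡18) mod 29; (24|29)=+1, (18|29)=-1; (−1)^{0·1·14}·(+1)^1·(-1)^0 = +1.
v=∞: 13 > 0 and -903669 < 0  ⇒  (a,b)_∞ = +1.
(13, -903669 / ℚ) ramifies at {13, 47}: a division algebra.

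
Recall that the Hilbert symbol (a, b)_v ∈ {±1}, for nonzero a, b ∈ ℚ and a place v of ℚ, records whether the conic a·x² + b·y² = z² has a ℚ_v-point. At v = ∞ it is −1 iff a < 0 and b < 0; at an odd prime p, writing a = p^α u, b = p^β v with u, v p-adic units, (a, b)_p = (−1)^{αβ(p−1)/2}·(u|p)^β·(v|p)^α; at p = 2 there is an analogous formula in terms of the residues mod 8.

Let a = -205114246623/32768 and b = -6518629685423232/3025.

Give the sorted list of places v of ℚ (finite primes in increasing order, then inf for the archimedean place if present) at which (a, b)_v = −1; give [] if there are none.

(a, b) ≡ (-1326, -82) mod (ℚ^×)²; places V = {2, 3, 5, 11, 13, 17, 41, ∞}.
(a,b)_17: α=1, u≡14; β=2, v≡10 (mod 17); (14|17)=-1, (10|17)=-1; sign (−1)^0·-1^2·-1^1 = -1.
(a,b)_5: α=0, u≡4; β=-2, v≡3 (mod 5); (4|5)=+1, (3|5)=-1; sign (−1)^0·+1^-2·-1^0 = +1.
(a,b)_∞: sgn(-1326)=−, sgn(-82)=−, so -1.
(a,b)_13: α=3, u≡5; β=2, v≡10 (mod 13); (5|13)=-1, (10|13)=+1; sign (−1)^0·-1^2·+1^3 = +1.
(a,b)_11: α=2, u≡4; β=-2, v≡10 (mod 11); (4|11)=+1, (10|11)=-1; sign (−1)^0·+1^-2·-1^2 = +1.
(a,b)_3: α=3, u≡2; β=2, v≡2 (mod 3); (2|3)=-1, (2|3)=-1; sign (−1)^0·-1^2·-1^3 = -1.
(a,b)_2: α=-15, β=7; u≡1, v≡7 (mod 8); ε(u)ε(v)=0·1, αω(v)=-15·0, βω(u)=7·0; sum ≡ 0  ⇒  +1.
(a,b)_41: α=2, u≡29; β=5, v≡9 (mod 41); (29|41)=-1, (9|41)=+1; sign (−1)^0·-1^5·+1^2 = -1.
Ram(-1326, -82) = {3, 17, 41, ∞}; no ℚ_3-point on the conic.

[3, 17, 41, inf]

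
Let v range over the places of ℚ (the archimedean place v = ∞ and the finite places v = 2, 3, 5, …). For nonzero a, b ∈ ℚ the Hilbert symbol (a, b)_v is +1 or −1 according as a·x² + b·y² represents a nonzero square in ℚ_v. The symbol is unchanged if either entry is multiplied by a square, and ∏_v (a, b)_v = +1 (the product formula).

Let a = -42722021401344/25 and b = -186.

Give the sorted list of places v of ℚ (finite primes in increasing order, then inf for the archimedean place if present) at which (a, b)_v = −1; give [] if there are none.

[2, 31, 41, inf]

(a, b) ≡ (-19295051, -186) mod (ℚ^×)²; places V = {2, 3, 5, 17, 19, 31, 41, 47, ∞}.
(a,b)_47: α=1, u≡27; β=0, v≡2 (mod 47); (27|47)=+1, (2|47)=+1; sign (−1)^0·+1^0·+1^1 = +1.
(a,b)_5: α=-2, u≡1; β=0, v≡4 (mod 5); (1|5)=+1, (4|5)=+1; sign (−1)^0·+1^0·+1^-2 = +1.
(a,b)_31: α=3, u≡5; β=1, v≡25 (mod 31); (5|31)=+1, (25|31)=+1; sign (−1)^1·+1^1·+1^3 = -1.
(a,b)_∞: sgn(-19295051)=−, sgn(-186)=−, so -1.
(a,b)_19: α=1, u≡12; β=0, v≡4 (mod 19); (12|19)=-1, (4|19)=+1; sign (−1)^0·-1^0·+1^1 = +1.
(a,b)_3: α=2, u≡1; β=1, v≡1 (mod 3); (1|3)=+1, (1|3)=+1; sign (−1)^0·+1^1·+1^2 = +1.
(a,b)_41: α=1, u≡35; β=0, v≡19 (mod 41); (35|41)=-1, (19|41)=-1; sign (−1)^0·-1^0·-1^1 = -1.
(a,b)_17: α=1, u≡16; β=0, v≡1 (mod 17); (16|17)=+1, (1|17)=+1; sign (−1)^0·+1^0·+1^1 = +1.
(a,b)_2: α=8, β=1; u≡5, v≡3 (mod 8); ε(u)ε(v)=0·1, αω(v)=8·1, βω(u)=1·1; sum ≡ 1  ⇒  -1.
(-19295051, -186 / ℚ) ramifies at {2, 31, 41, ∞}: a division algebra.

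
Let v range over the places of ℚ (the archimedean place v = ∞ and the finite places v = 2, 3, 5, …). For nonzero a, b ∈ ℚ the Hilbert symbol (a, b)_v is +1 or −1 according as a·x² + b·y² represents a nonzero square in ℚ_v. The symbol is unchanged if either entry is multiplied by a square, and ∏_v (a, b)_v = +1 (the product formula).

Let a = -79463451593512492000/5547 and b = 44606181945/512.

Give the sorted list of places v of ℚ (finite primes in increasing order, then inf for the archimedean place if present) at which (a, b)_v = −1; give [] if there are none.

(a, b) ≡ (-20010, 997890) mod (ℚ^×)²; places V = {2, 3, 5, 11, 13, 23, 29, 31, 37, 43, 53, ∞}.
(a,b)_3: α=-1, u≡2; β=1, v≡2 (mod 3); (2|3)=-1, (2|3)=-1; sign (−1)^1·-1^1·-1^-1 = -1.
(a,b)_2: α=5, β=-9; u≡3, v≡1 (mod 8); ε(u)ε(v)=1·0, αω(v)=5·0, βω(u)=-9·1; sum ≡ 1  ⇒  -1.
(a,b)_43: α=-2, u≡30; β=0, v≡27 (mod 43); (30|43)=-1, (27|43)=-1; sign (−1)^0·-1^0·-1^-2 = +1.
(a,b)_29: α=1, u≡7; β=1, v≡28 (mod 29); (7|29)=+1, (28|29)=+1; sign (−1)^0·+1^1·+1^1 = +1.
(a,b)_11: α=4, u≡7; β=0, v≡1 (mod 11); (7|11)=-1, (1|11)=+1; sign (−1)^0·-1^0·+1^4 = +1.
(a,b)_53: α=2, u≡29; β=0, v≡37 (mod 53); (29|53)=+1, (37|53)=+1; sign (−1)^0·+1^0·+1^2 = +1.
(a,b)_∞: sgn(-20010)=−, sgn(997890)=+, so +1.
(a,b)_5: α=3, u≡2; β=1, v≡2 (mod 5); (2|5)=-1, (2|5)=-1; sign (−1)^0·-1^1·-1^3 = +1.
(a,b)_37: α=2, u≡3; β=1, v≡30 (mod 37); (3|37)=+1, (30|37)=+1; sign (−1)^0·+1^1·+1^2 = +1.
(a,b)_13: α=0, u≡10; β=2, v≡9 (mod 13); (10|13)=+1, (9|13)=+1; sign (−1)^0·+1^2·+1^0 = +1.
(a,b)_23: α=3, u≡1; β=2, v≡8 (mod 23); (1|23)=+1, (8|23)=+1; sign (−1)^0·+1^2·+1^3 = +1.
(a,b)_31: α=0, u≡9; β=1, v≡26 (mod 31); (9|31)=+1, (26|31)=-1; sign (−1)^0·+1^1·-1^0 = +1.
|Ram(-20010, 997890)| = 2, even; anisotropic at {2, 3}.

[2, 3]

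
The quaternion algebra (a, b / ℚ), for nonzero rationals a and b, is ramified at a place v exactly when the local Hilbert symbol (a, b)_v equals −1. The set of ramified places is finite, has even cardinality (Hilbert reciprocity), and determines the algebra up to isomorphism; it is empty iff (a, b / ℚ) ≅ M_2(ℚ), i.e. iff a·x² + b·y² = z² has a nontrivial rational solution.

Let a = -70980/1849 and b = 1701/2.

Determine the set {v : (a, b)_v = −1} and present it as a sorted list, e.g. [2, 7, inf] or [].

[5, 7]

Mod squares: a ≡ -105, b ≡ 42. Check v ∈ {∞, 2, 3, 5, 7, 13, 43}.
v=7: a=7^1·(≡3), b=7^1·(≡6) mod 7; (3|7)=-1, (6|7)=-1; (−1)^{1·1·3}·(-1)^1·(-1)^1 = -1.
v=5: a=5^1·(≡1), b=5^0·(≡3) mod 5; (1|5)=+1, (3|5)=-1; (−1)^{1·0·2}·(+1)^0·(-1)^1 = -1.
v=2: v_2(a)=2, v_2(b)=-1; units ≡ 7, 5 (mod 8); ε·ε+αω+βω = 1·0+2·1+-1·0 ≡ 0  ⇒  (a,b)_2 = +1.
v=43: a=43^-2·(≡13), b=43^0·(≡12) mod 43; (13|43)=+1, (12|43)=-1; (−1)^{-2·0·21}·(+1)^0·(-1)^-2 = +1.
v=13: a=13^2·(≡3), b=13^0·(≡12) mod 13; (3|13)=+1, (12|13)=+1; (−1)^{2·0·6}·(+1)^0·(+1)^2 = +1.
v=3: a=3^1·(≡1), b=3^5·(≡2) mod 3; (1|3)=+1, (2|3)=-1; (−1)^{1·5·1}·(+1)^5·(-1)^1 = +1.
v=∞: -105 < 0 and 42 > 0  ⇒  (a,b)_∞ = +1.
(-105, 42 / ℚ) ramifies at {5, 7}: a division algebra.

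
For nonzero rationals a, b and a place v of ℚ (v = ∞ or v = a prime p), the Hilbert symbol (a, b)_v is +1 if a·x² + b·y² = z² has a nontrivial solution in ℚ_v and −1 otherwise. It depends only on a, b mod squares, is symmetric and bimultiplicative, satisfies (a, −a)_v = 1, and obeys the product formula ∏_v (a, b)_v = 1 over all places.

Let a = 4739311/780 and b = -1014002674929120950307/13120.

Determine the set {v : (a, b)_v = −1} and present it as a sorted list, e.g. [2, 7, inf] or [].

(a, b) ≡ (6045, -235135) mod (ℚ^×)²; places V = {2, 3, 5, 13, 17, 23, 31, 37, 41, ∞}.
(a,b)_23: α=2, u≡17; β=2, v≡17 (mod 23); (17|23)=-1, (17|23)=-1; sign (−1)^0·-1^2·-1^2 = +1.
(a,b)_37: α=0, u≡6; β=1, v≡33 (mod 37); (6|37)=-1, (33|37)=+1; sign (−1)^0·-1^1·+1^0 = -1.
(a,b)_5: α=-1, u≡1; β=-1, v≡2 (mod 5); (1|5)=+1, (2|5)=-1; sign (−1)^0·+1^-1·-1^-1 = -1.
(a,b)_31: α=1, u≡4; β=3, v≡2 (mod 31); (4|31)=+1, (2|31)=+1; sign (−1)^1·+1^3·+1^1 = -1.
(a,b)_13: α=-1, u≡12; β=4, v≡3 (mod 13); (12|13)=+1, (3|13)=+1; sign (−1)^0·+1^4·+1^-1 = +1.
(a,b)_3: α=-1, u≡2; β=6, v≡2 (mod 3); (2|3)=-1, (2|3)=-1; sign (−1)^0·-1^6·-1^-1 = -1.
(a,b)_∞: sgn(6045)=+, sgn(-235135)=−, so +1.
(a,b)_17: α=2, u≡3; β=4, v≡13 (mod 17); (3|17)=-1, (13|17)=+1; sign (−1)^0·-1^4·+1^2 = +1.
(a,b)_2: α=-2, β=-6; u≡5, v≡1 (mod 8); ε(u)ε(v)=0·0, αω(v)=-2·0, βω(u)=-6·1; sum ≡ 0  ⇒  +1.
(a,b)_41: α=0, u≡39; β=-1, v≡18 (mod 41); (39|41)=+1, (18|41)=+1; sign (−1)^0·+1^-1·+1^0 = +1.
|Ram(6045, -235135)| = 4, even; anisotropic at {3, 5, 31, 37}.

[3, 5, 31, 37]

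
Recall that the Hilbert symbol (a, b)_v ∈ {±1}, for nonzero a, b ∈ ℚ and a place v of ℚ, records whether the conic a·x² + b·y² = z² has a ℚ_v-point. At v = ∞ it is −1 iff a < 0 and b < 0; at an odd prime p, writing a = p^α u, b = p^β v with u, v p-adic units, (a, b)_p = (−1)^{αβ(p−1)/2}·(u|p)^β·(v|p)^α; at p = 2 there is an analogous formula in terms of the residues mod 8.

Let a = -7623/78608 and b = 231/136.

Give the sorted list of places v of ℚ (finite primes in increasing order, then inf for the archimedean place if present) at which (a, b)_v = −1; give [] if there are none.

Mod squares: a ≡ -119, b ≡ 7854. Check v ∈ {∞, 2, 3, 7, 11, 17}.
v=∞: -119 < 0 and 7854 > 0  ⇒  (a,b)_∞ = +1.
v=2: v_2(a)=-4, v_2(b)=-3; units ≡ 1, 7 (mod 8); ε·ε+αω+βω = 0·1+-4·0+-3·0 ≡ 0  ⇒  (a,b)_2 = +1.
v=7: a=7^1·(≡2), b=7^1·(≡4) mod 7; (2|7)=+1, (4|7)=+1; (−1)^{1·1·3}·(+1)^1·(+1)^1 = -1.
v=3: a=3^2·(≡1), b=3^1·(≡2) mod 3; (1|3)=+1, (2|3)=-1; (−1)^{2·1·1}·(+1)^1·(-1)^2 = +1.
v=17: a=17^-3·(≡7), b=17^-1·(≡14) mod 17; (7|17)=-1, (14|17)=-1; (−1)^{-3·-1·8}·(-1)^-1·(-1)^-3 = +1.
v=11: a=11^2·(≡7), b=11^1·(≡8) mod 11; (7|11)=-1, (8|11)=-1; (−1)^{2·1·5}·(-1)^1·(-1)^2 = -1.
(-119, 7854 / ℚ) ramifies at {7, 11}: a division algebra.

[7, 11]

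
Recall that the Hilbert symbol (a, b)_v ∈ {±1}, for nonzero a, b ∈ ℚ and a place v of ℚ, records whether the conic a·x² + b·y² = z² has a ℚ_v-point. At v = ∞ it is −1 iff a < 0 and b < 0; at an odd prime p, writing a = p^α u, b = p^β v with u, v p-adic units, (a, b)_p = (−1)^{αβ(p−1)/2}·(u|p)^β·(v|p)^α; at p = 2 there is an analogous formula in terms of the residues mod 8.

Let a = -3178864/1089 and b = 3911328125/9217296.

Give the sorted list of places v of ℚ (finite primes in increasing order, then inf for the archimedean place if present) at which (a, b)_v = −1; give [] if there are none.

[17, 29]

(a, b) ≡ (-198679, 10013) mod (ℚ^×)²; places V = {2, 3, 5, 11, 13, 17, 19, 23, 29, 31, ∞}.
(a,b)_5: α=0, u≡4; β=8, v≡3 (mod 5); (4|5)=+1, (3|5)=-1; sign (−1)^0·+1^8·-1^0 = +1.
(a,b)_23: α=0, u≡13; β=-2, v≡1 (mod 23); (13|23)=+1, (1|23)=+1; sign (−1)^0·+1^-2·+1^0 = +1.
(a,b)_17: α=1, u≡8; β=1, v≡14 (mod 17); (8|17)=+1, (14|17)=-1; sign (−1)^0·+1^1·-1^1 = -1.
(a,b)_29: α=1, u≡22; β=0, v≡26 (mod 29); (22|29)=+1, (26|29)=-1; sign (−1)^0·+1^0·-1^1 = -1.
(a,b)_31: α=1, u≡1; β=1, v≡27 (mod 31); (1|31)=+1, (27|31)=-1; sign (−1)^1·+1^1·-1^1 = +1.
(a,b)_11: α=-2, u≡9; β=-2, v≡1 (mod 11); (9|11)=+1, (1|11)=+1; sign (−1)^0·+1^-2·+1^-2 = +1.
(a,b)_3: α=-2, u≡2; β=-2, v≡2 (mod 3); (2|3)=-1, (2|3)=-1; sign (−1)^0·-1^-2·-1^-2 = +1.
(a,b)_∞: sgn(-198679)=−, sgn(10013)=+, so +1.
(a,b)_19: α=0, u≡17; β=1, v≡13 (mod 19); (17|19)=+1, (13|19)=-1; sign (−1)^0·+1^1·-1^0 = +1.
(a,b)_13: α=1, u≡8; β=0, v≡12 (mod 13); (8|13)=-1, (12|13)=+1; sign (−1)^0·-1^0·+1^1 = +1.
(a,b)_2: α=4, β=-4; u≡1, v≡5 (mod 8); ε(u)ε(v)=0·0, αω(v)=4·1, βω(u)=-4·0; sum ≡ 0  ⇒  +1.
Ram(-198679, 10013) = {17, 29}; no ℚ_17-point on the conic.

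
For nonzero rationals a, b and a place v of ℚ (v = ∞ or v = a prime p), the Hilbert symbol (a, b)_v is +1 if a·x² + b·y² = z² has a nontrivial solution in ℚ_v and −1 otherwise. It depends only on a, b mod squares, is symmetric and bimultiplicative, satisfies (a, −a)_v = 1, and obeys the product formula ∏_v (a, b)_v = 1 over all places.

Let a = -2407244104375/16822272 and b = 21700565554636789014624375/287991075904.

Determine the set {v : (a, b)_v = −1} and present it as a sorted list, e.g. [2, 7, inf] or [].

(a, b) ≡ (-330429, 34267431) mod (ℚ^×)²; places V = {2, 3, 5, 7, 11, 17, 19, 31, 37, 41, 43, ∞}.
(a,b)_3: α=-1, u≡2; β=1, v≡1 (mod 3); (2|3)=-1, (1|3)=+1; sign (−1)^1·-1^1·+1^-1 = +1.
(a,b)_7: α=0, u≡6; β=-4, v≡4 (mod 7); (6|7)=-1, (4|7)=+1; sign (−1)^0·-1^-4·+1^0 = +1.
(a,b)_31: α=1, u≡1; β=3, v≡3 (mod 31); (1|31)=+1, (3|31)=-1; sign (−1)^1·+1^3·-1^1 = +1.
(a,b)_2: α=-12, β=-6; u≡3, v≡7 (mod 8); ε(u)ε(v)=1·1, αω(v)=-12·0, βω(u)=-6·1; sum ≡ 1  ⇒  -1.
(a,b)_∞: sgn(-330429)=−, sgn(34267431)=+, so +1.
(a,b)_37: α=-2, u≡13; β=-4, v≡20 (mod 37); (13|37)=-1, (20|37)=-1; sign (−1)^0·-1^-4·-1^-2 = +1.
(a,b)_5: α=4, u≡4; β=4, v≡1 (mod 5); (4|5)=+1, (1|5)=+1; sign (−1)^0·+1^4·+1^4 = +1.
(a,b)_19: α=1, u≡8; β=3, v≡2 (mod 19); (8|19)=-1, (2|19)=-1; sign (−1)^1·-1^3·-1^1 = -1.
(a,b)_41: α=0, u≡5; β=1, v≡29 (mod 41); (5|41)=+1, (29|41)=-1; sign (−1)^0·+1^1·-1^0 = +1.
(a,b)_11: α=3, u≡8; β=3, v≡2 (mod 11); (8|11)=-1, (2|11)=-1; sign (−1)^1·-1^3·-1^3 = -1.
(a,b)_43: α=0, u≡8; β=1, v≡9 (mod 43); (8|43)=-1, (9|43)=+1; sign (−1)^0·-1^1·+1^0 = -1.
(a,b)_17: α=3, u≡12; β=6, v≡16 (mod 17); (12|17)=-1, (16|17)=+1; sign (−1)^0·-1^6·+1^3 = +1.
Ram(-330429, 34267431) = {2, 11, 19, 43}; no ℚ_2-point on the conic.

[2, 11, 19, 43]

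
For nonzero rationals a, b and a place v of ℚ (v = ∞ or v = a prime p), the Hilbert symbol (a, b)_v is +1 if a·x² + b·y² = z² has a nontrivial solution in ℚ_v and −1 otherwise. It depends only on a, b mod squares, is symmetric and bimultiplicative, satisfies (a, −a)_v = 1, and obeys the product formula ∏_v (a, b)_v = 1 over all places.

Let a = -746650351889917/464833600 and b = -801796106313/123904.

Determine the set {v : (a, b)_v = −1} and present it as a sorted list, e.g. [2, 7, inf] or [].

[2, 29, 41, inf]

(a, b) ≡ (-2173, -63017) mod (ℚ^×)²; places V = {2, 3, 5, 7, 11, 17, 29, 41, 53, ∞}.
(a,b)_11: α=-2, u≡5; β=-2, v≡7 (mod 11); (5|11)=+1, (7|11)=-1; sign (−1)^0·+1^-2·-1^-2 = +1.
(a,b)_7: α=-4, u≡1; β=0, v≡2 (mod 7); (1|7)=+1, (2|7)=+1; sign (−1)^0·+1^0·+1^-4 = +1.
(a,b)_∞: sgn(-2173)=−, sgn(-63017)=−, so -1.
(a,b)_5: α=-2, u≡2; β=0, v≡3 (mod 5); (2|5)=-1, (3|5)=-1; sign (−1)^0·-1^0·-1^-2 = +1.
(a,b)_53: α=1, u≡39; β=1, v≡27 (mod 53); (39|53)=-1, (27|53)=-1; sign (−1)^0·-1^1·-1^1 = +1.
(a,b)_3: α=0, u≡2; β=2, v≡1 (mod 3); (2|3)=-1, (1|3)=+1; sign (−1)^0·-1^2·+1^0 = +1.
(a,b)_17: α=2, u≡10; β=0, v≡15 (mod 17); (10|17)=-1, (15|17)=+1; sign (−1)^0·-1^0·+1^2 = +1.
(a,b)_29: α=4, u≡17; β=3, v≡17 (mod 29); (17|29)=-1, (17|29)=-1; sign (−1)^0·-1^3·-1^4 = -1.
(a,b)_41: α=3, u≡34; β=3, v≡37 (mod 41); (34|41)=-1, (37|41)=+1; sign (−1)^0·-1^3·+1^3 = -1.
(a,b)_2: α=-6, β=-10; u≡3, v≡7 (mod 8); ε(u)ε(v)=1·1, αω(v)=-6·0, βω(u)=-10·1; sum ≡ 1  ⇒  -1.
Ram(-2173, -63017) = {2, 29, 41, ∞}; no ℚ_2-point on the conic.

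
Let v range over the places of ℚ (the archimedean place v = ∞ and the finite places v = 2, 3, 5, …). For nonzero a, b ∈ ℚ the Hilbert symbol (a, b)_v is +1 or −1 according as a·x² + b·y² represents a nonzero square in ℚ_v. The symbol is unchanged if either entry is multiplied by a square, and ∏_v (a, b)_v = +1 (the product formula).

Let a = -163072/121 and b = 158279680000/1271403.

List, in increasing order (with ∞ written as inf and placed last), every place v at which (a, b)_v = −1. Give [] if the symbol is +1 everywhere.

[2, 3, 13, 41]

Mod squares: a ≡ -13, b ≡ 46371. Check v ∈ {∞, 2, 3, 5, 7, 11, 13, 29, 31, 41}.
v=29: a=29^0·(≡28), b=29^1·(≡4) mod 29; (28|29)=+1, (4|29)=+1; (−1)^{0·1·14}·(+1)^1·(+1)^0 = +1.
v=3: a=3^0·(≡2), b=3^-3·(≡1) mod 3; (2|3)=-1, (1|3)=+1; (−1)^{0·-3·1}·(-1)^-3·(+1)^0 = -1.
v=13: a=13^1·(≡10), b=13^1·(≡8) mod 13; (10|13)=+1, (8|13)=-1; (−1)^{1·1·6}·(+1)^1·(-1)^1 = -1.
v=11: a=11^-2·(≡3), b=11^0·(≡2) mod 11; (3|11)=+1, (2|11)=-1; (−1)^{-2·0·5}·(+1)^0·(-1)^-2 = +1.
v=2: v_2(a)=8, v_2(b)=14; units ≡ 3, 3 (mod 8); ε·ε+αω+βω = 1·1+8·1+14·1 ≡ 1  ⇒  (a,b)_2 = -1.
v=5: a=5^0·(≡3), b=5^4·(≡1) mod 5; (3|5)=-1, (1|5)=+1; (−1)^{0·4·2}·(-1)^4·(+1)^0 = +1.
v=31: a=31^0·(≡4), b=31^-2·(≡3) mod 31; (4|31)=+1, (3|31)=-1; (−1)^{0·-2·15}·(+1)^-2·(-1)^0 = +1.
v=41: a=41^0·(≡28), b=41^1·(≡13) mod 41; (28|41)=-1, (13|41)=-1; (−1)^{0·1·20}·(-1)^1·(-1)^0 = -1.
v=∞: -13 < 0 and 46371 > 0  ⇒  (a,b)_∞ = +1.
v=7: a=7^2·(≡2), b=7^-2·(≡3) mod 7; (2|7)=+1, (3|7)=-1; (−1)^{2·-2·3}·(+1)^-2·(-1)^2 = +1.
(-13, 46371 / ℚ) ramifies at {2, 3, 13, 41}: a division algebra.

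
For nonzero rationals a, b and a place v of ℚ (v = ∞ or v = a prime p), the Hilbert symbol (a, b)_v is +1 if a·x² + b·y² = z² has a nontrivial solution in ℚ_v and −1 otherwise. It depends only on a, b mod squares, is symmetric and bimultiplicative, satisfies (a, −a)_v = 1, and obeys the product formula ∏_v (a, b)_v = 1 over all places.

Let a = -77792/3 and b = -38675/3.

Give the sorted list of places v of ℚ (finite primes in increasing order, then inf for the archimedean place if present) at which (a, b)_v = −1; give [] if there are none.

[2, 3, 13, inf]

(a, b) ≡ (-14586, -4641) mod (ℚ^×)²; places V = {2, 3, 5, 7, 11, 13, 17, ∞}.
(a,b)_13: α=1, u≡3; β=1, v≡5 (mod 13); (3|13)=+1, (5|13)=-1; sign (−1)^0·+1^1·-1^1 = -1.
(a,b)_2: α=5, β=0; u≡3, v≡7 (mod 8); ε(u)ε(v)=1·1, αω(v)=5·0, βω(u)=0·1; sum ≡ 1  ⇒  -1.
(a,b)_5: α=0, u≡1; β=2, v≡1 (mod 5); (1|5)=+1, (1|5)=+1; sign (−1)^0·+1^2·+1^0 = +1.
(a,b)_17: α=1, u≡16; β=1, v≡1 (mod 17); (16|17)=+1, (1|17)=+1; sign (−1)^0·+1^1·+1^1 = +1.
(a,b)_3: α=-1, u≡1; β=-1, v≡1 (mod 3); (1|3)=+1, (1|3)=+1; sign (−1)^1·+1^-1·+1^-1 = -1.
(a,b)_7: α=0, u≡2; β=1, v≡4 (mod 7); (2|7)=+1, (4|7)=+1; sign (−1)^0·+1^1·+1^0 = +1.
(a,b)_11: α=1, u≡4; β=0, v≡4 (mod 11); (4|11)=+1, (4|11)=+1; sign (−1)^0·+1^0·+1^1 = +1.
(a,b)_∞: sgn(-14586)=−, sgn(-4641)=−, so -1.
(-14586, -4641 / ℚ) ramifies at {2, 3, 13, ∞}: a division algebra.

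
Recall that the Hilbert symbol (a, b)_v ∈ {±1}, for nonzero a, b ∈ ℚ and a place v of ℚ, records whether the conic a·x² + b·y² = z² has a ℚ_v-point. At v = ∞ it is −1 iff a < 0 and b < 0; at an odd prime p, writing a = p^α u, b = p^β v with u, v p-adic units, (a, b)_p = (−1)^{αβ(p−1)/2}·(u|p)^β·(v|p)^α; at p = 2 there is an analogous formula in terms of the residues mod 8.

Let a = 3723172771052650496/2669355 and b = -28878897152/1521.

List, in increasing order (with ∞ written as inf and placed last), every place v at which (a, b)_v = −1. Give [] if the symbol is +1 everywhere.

[5, 17]

Mod squares: a ≡ 2730, b ≡ -17. Check v ∈ {∞, 2, 3, 5, 7, 13, 17, 23}.
v=3: a=3^-5·(≡1), b=3^-2·(≡1) mod 3; (1|3)=+1, (1|3)=+1; (−1)^{-5·-2·1}·(+1)^-2·(+1)^-5 = +1.
v=7: a=7^3·(≡6), b=7^2·(≡2) mod 7; (6|7)=-1, (2|7)=+1; (−1)^{3·2·3}·(-1)^2·(+1)^3 = +1.
v=13: a=13^-3·(≡8), b=13^-2·(≡10) mod 13; (8|13)=-1, (10|13)=+1; (−1)^{-3·-2·6}·(-1)^-2·(+1)^-3 = +1.
v=2: v_2(a)=27, v_2(b)=16; units ≡ 5, 7 (mod 8); ε·ε+αω+βω = 0·1+27·0+16·1 ≡ 0  ⇒  (a,b)_2 = +1.
v=17: a=17^2·(≡3), b=17^1·(≡9) mod 17; (3|17)=-1, (9|17)=+1; (−1)^{2·1·8}·(-1)^1·(+1)^2 = -1.
v=∞: 2730 > 0 and -17 < 0  ⇒  (a,b)_∞ = +1.
v=5: a=5^-1·(≡1), b=5^0·(≡3) mod 5; (1|5)=+1, (3|5)=-1; (−1)^{-1·0·2}·(+1)^0·(-1)^-1 = -1.
v=23: a=23^4·(≡2), b=23^2·(≡8) mod 23; (2|23)=+1, (8|23)=+1; (−1)^{4·2·11}·(+1)^2·(+1)^4 = +1.
|Ram(2730, -17)| = 2, even; anisotropic at {5, 17}.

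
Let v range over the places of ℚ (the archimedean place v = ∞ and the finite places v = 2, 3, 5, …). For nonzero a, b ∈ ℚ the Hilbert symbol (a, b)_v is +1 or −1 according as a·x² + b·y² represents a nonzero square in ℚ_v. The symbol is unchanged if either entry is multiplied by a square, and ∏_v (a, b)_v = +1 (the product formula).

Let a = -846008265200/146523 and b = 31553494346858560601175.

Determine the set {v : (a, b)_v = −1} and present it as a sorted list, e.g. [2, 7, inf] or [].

[2, 3, 7, 23]

(a, b) ≡ (-358701, 11663967) mod (ℚ^×)²; places V = {2, 3, 5, 7, 13, 17, 19, 23, 29, 31, 41, ∞}.
(a,b)_17: α=-2, u≡9; β=0, v≡3 (mod 17); (9|17)=+1, (3|17)=-1; sign (−1)^0·+1^0·-1^-2 = +1.
(a,b)_31: α=1, u≡29; β=3, v≡16 (mod 31); (29|31)=-1, (16|31)=+1; sign (−1)^1·-1^3·+1^1 = +1.
(a,b)_29: α=1, u≡27; β=4, v≡7 (mod 29); (27|29)=-1, (7|29)=+1; sign (−1)^0·-1^4·+1^1 = +1.
(a,b)_19: α=3, u≡5; β=3, v≡2 (mod 19); (5|19)=+1, (2|19)=-1; sign (−1)^1·+1^3·-1^3 = +1.
(a,b)_3: α=-1, u≡1; β=3, v≡1 (mod 3); (1|3)=+1, (1|3)=+1; sign (−1)^1·+1^3·+1^-1 = -1.
(a,b)_41: α=0, u≡25; β=1, v≡35 (mod 41); (25|41)=+1, (35|41)=-1; sign (−1)^0·+1^1·-1^0 = +1.
(a,b)_2: α=4, β=0; u≡3, v≡7 (mod 8); ε(u)ε(v)=1·1, αω(v)=4·0, βω(u)=0·1; sum ≡ 1  ⇒  -1.
(a,b)_7: α=3, u≡4; β=3, v≡1 (mod 7); (4|7)=+1, (1|7)=+1; sign (−1)^1·+1^3·+1^3 = -1.
(a,b)_∞: sgn(-358701)=−, sgn(11663967)=+, so +1.
(a,b)_23: α=0, u≡5; β=1, v≡18 (mod 23); (5|23)=-1, (18|23)=+1; sign (−1)^0·-1^1·+1^0 = -1.
(a,b)_13: α=-2, u≡5; β=0, v≡1 (mod 13); (5|13)=-1, (1|13)=+1; sign (−1)^0·-1^0·+1^-2 = +1.
(a,b)_5: α=2, u≡4; β=2, v≡2 (mod 5); (4|5)=+1, (2|5)=-1; sign (−1)^0·+1^2·-1^2 = +1.
(-358701, 11663967 / ℚ) ramifies at {2, 3, 7, 23}: a division algebra.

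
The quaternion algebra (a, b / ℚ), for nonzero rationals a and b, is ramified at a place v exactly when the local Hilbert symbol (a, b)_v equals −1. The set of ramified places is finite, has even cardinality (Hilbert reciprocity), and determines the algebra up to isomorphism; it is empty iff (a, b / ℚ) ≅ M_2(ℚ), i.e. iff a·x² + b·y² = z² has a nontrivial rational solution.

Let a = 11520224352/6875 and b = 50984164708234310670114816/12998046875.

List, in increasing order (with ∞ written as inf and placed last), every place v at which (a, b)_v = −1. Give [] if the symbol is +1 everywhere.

Mod squares: a ≡ 2002, b ≡ 34034. Check v ∈ {∞, 2, 3, 5, 7, 11, 13, 17}.
v=7: a=7^1·(≡3), b=7^1·(≡1) mod 7; (3|7)=-1, (1|7)=+1; (−1)^{1·1·3}·(-1)^1·(+1)^1 = +1.
v=13: a=13^3·(≡6), b=13^9·(≡7) mod 13; (6|13)=-1, (7|13)=-1; (−1)^{3·9·6}·(-1)^9·(-1)^3 = +1.
v=5: a=5^-4·(≡2), b=5^-10·(≡1) mod 5; (2|5)=-1, (1|5)=+1; (−1)^{-4·-10·2}·(-1)^-10·(+1)^-4 = +1.
v=11: a=11^-1·(≡6), b=11^-3·(≡5) mod 11; (6|11)=-1, (5|11)=+1; (−1)^{-1·-3·5}·(-1)^-3·(+1)^-1 = +1.
v=∞: 2002 > 0 and 34034 > 0  ⇒  (a,b)_∞ = +1.
v=2: v_2(a)=5, v_2(b)=13; units ≡ 1, 1 (mod 8); ε·ε+αω+βω = 0·0+5·0+13·0 ≡ 0  ⇒  (a,b)_2 = +1.
v=17: a=17^2·(≡15), b=17^5·(≡16) mod 17; (15|17)=+1, (16|17)=+1; (−1)^{2·5·8}·(+1)^5·(+1)^2 = +1.
v=3: a=3^4·(≡1), b=3^10·(≡2) mod 3; (1|3)=+1, (2|3)=-1; (−1)^{4·10·1}·(+1)^10·(-1)^4 = +1.
Ram(a, b) = ∅: the form 2002·x² + 34034·y² − z² is isotropic over every ℚ_v, so by Hasse–Minkowski it is isotropic over ℚ.

[]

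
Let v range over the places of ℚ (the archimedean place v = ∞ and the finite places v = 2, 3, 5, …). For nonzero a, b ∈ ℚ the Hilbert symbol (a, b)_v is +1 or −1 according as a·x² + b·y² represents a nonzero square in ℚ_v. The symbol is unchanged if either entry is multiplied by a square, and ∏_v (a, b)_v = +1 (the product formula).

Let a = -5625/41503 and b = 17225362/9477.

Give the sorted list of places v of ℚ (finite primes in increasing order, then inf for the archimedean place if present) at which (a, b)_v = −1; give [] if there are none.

(a, b) ≡ (-7, 5434) mod (ℚ^×)²; places V = {2, 3, 5, 7, 11, 13, 19, 29, ∞}.
(a,b)_2: α=0, β=1; u≡1, v≡5 (mod 8); ε(u)ε(v)=0·0, αω(v)=0·1, βω(u)=1·0; sum ≡ 0  ⇒  +1.
(a,b)_∞: sgn(-7)=−, sgn(5434)=+, so +1.
(a,b)_11: α=-2, u≡9; β=1, v≡8 (mod 11); (9|11)=+1, (8|11)=-1; sign (−1)^0·+1^1·-1^-2 = +1.
(a,b)_19: α=0, u≡8; β=1, v≡11 (mod 19); (8|19)=-1, (11|19)=+1; sign (−1)^0·-1^1·+1^0 = -1.
(a,b)_7: α=-3, u≡5; β=2, v≡2 (mod 7); (5|7)=-1, (2|7)=+1; sign (−1)^0·-1^2·+1^-3 = +1.
(a,b)_13: α=0, u≡8; β=-1, v≡11 (mod 13); (8|13)=-1, (11|13)=-1; sign (−1)^0·-1^-1·-1^0 = -1.
(a,b)_3: α=2, u≡2; β=-6, v≡1 (mod 3); (2|3)=-1, (1|3)=+1; sign (−1)^0·-1^-6·+1^2 = +1.
(a,b)_29: α=0, u≡22; β=2, v≡18 (mod 29); (22|29)=+1, (18|29)=-1; sign (−1)^0·+1^2·-1^0 = +1.
(a,b)_5: α=4, u≡2; β=0, v≡1 (mod 5); (2|5)=-1, (1|5)=+1; sign (−1)^0·-1^0·+1^4 = +1.
|Ram(-7, 5434)| = 2, even; anisotropic at {13, 19}.

[13, 19]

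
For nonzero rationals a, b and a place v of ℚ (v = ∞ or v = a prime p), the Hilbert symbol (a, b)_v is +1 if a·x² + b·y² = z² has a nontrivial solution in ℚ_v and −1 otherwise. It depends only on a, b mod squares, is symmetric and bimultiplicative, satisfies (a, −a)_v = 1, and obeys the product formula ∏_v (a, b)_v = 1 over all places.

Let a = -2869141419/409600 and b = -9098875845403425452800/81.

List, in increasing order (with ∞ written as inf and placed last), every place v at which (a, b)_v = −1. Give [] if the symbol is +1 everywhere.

[11, 29, 31, inf]

Mod squares: a ≡ -36859, b ≡ -6192043. Check v ∈ {∞, 2, 3, 5, 11, 13, 19, 29, 31, 41, 43, 53}.
v=3: a=3^4·(≡2), b=3^-4·(≡2) mod 3; (2|3)=-1, (2|3)=-1; (−1)^{4·-4·1}·(-1)^-4·(-1)^4 = +1.
v=11: a=11^0·(≡8), b=11^1·(≡3) mod 11; (8|11)=-1, (3|11)=+1; (−1)^{0·1·5}·(-1)^1·(+1)^0 = -1.
v=∞: -36859 < 0 and -6192043 < 0  ⇒  (a,b)_∞ = -1.
v=41: a=41^1·(≡11), b=41^2·(≡1) mod 41; (11|41)=-1, (1|41)=+1; (−1)^{1·2·20}·(-1)^2·(+1)^1 = +1.
v=31: a=31^3·(≡18), b=31^2·(≡6) mod 31; (18|31)=+1, (6|31)=-1; (−1)^{3·2·15}·(+1)^2·(-1)^3 = -1.
v=43: a=43^0·(≡24), b=43^1·(≡4) mod 43; (24|43)=+1, (4|43)=+1; (−1)^{0·1·21}·(+1)^1·(+1)^0 = +1.
v=19: a=19^0·(≡1), b=19^1·(≡12) mod 19; (1|19)=+1, (12|19)=-1; (−1)^{0·1·9}·(+1)^1·(-1)^0 = +1.
v=13: a=13^0·(≡10), b=13^3·(≡10) mod 13; (10|13)=+1, (10|13)=+1; (−1)^{0·3·6}·(+1)^3·(+1)^0 = +1.
v=53: a=53^0·(≡24), b=53^1·(≡45) mod 53; (24|53)=+1, (45|53)=-1; (−1)^{0·1·26}·(+1)^1·(-1)^0 = +1.
v=5: a=5^-2·(≡4), b=5^2·(≡3) mod 5; (4|5)=+1, (3|5)=-1; (−1)^{-2·2·2}·(+1)^2·(-1)^-2 = +1.
v=2: v_2(a)=-14, v_2(b)=8; units ≡ 5, 5 (mod 8); ε·ε+αω+βω = 0·0+-14·1+8·1 ≡ 0  ⇒  (a,b)_2 = +1.
v=29: a=29^1·(≡28), b=29^2·(≡8) mod 29; (28|29)=+1, (8|29)=-1; (−1)^{1·2·14}·(+1)^2·(-1)^1 = -1.
|Ram(-36859, -6192043)| = 4, even; anisotropic at {11, 29, 31, ∞}.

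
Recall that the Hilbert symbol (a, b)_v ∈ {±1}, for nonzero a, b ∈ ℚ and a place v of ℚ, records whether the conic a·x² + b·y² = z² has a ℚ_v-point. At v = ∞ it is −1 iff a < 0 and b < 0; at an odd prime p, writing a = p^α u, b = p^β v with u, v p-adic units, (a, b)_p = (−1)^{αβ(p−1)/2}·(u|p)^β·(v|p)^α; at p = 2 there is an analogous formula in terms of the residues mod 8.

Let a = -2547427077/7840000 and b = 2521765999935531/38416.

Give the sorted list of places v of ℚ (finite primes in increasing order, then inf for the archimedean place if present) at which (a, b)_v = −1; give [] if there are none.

[2, 31]

Mod squares: a ≡ -20677, b ≡ 899. Check v ∈ {∞, 2, 3, 5, 7, 13, 23, 29, 31}.
v=2: v_2(a)=-8, v_2(b)=-4; units ≡ 3, 3 (mod 8); ε·ε+αω+βω = 1·1+-8·1+-4·1 ≡ 1  ⇒  (a,b)_2 = -1.
v=31: a=31^1·(≡15), b=31^3·(≡3) mod 31; (15|31)=-1, (3|31)=-1; (−1)^{1·3·15}·(-1)^3·(-1)^1 = -1.
v=29: a=29^1·(≡19), b=29^3·(≡8) mod 29; (19|29)=-1, (8|29)=-1; (−1)^{1·3·14}·(-1)^3·(-1)^1 = +1.
v=∞: -20677 < 0 and 899 > 0  ⇒  (a,b)_∞ = +1.
v=13: a=13^2·(≡7), b=13^0·(≡11) mod 13; (7|13)=-1, (11|13)=-1; (−1)^{2·0·6}·(-1)^0·(-1)^2 = +1.
v=5: a=5^-4·(≡2), b=5^0·(≡1) mod 5; (2|5)=-1, (1|5)=+1; (−1)^{-4·0·2}·(-1)^0·(+1)^-4 = +1.
v=23: a=23^1·(≡21), b=23^2·(≡8) mod 23; (21|23)=-1, (8|23)=+1; (−1)^{1·2·11}·(-1)^2·(+1)^1 = +1.
v=7: a=7^-2·(≡1), b=7^-4·(≡3) mod 7; (1|7)=+1, (3|7)=-1; (−1)^{-2·-4·3}·(+1)^-4·(-1)^-2 = +1.
v=3: a=3^6·(≡2), b=3^8·(≡2) mod 3; (2|3)=-1, (2|3)=-1; (−1)^{6·8·1}·(-1)^8·(-1)^6 = +1.
(-20677, 899 / ℚ) ramifies at {2, 31}: a division algebra.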